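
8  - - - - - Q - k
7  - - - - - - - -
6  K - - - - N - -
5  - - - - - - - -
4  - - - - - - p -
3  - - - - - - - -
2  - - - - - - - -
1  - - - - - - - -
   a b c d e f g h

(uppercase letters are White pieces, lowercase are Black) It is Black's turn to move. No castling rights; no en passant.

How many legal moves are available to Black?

0

Black to move; king on h8.
In check: yes, from the white queen on f8.
Legal moves: none.
Count: 0.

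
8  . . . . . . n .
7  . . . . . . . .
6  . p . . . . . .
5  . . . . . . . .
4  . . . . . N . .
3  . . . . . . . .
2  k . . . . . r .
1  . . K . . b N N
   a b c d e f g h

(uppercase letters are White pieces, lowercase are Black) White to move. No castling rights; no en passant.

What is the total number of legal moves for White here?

14

White to move; king on c1.
In check: no.
Legal moves: Ng6, Ne6, Nh5, Nd5, Nfh3, Nd3, Nxg2, Nfe2, Ng3, Nf2, Ngh3, Nf3, Nge2, Kd1.
Count: 14.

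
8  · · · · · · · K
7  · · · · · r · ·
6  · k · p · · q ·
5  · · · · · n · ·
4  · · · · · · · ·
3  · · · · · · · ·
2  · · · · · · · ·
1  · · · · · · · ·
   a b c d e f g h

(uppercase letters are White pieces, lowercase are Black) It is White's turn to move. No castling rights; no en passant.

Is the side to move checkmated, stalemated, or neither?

stalemate

White to move; white king on h8.
In check: no.
King squares — g7: attacked by Nf5; h7: attacked by Qg6; g8: attacked by Qg6.
Legal moves for White: none.
Not in check and no legal moves → stalemate.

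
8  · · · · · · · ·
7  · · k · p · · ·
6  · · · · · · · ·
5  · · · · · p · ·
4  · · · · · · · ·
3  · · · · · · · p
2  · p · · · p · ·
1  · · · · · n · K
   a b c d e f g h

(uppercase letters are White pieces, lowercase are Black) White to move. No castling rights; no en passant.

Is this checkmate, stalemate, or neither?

stalemate

White to move; white king on h1.
In check: no.
King squares — g1: attacked by Pf2; g2: attacked by Ph3; h2: attacked by Nf1.
Legal moves for White: none.
Not in check and no legal moves → stalemate.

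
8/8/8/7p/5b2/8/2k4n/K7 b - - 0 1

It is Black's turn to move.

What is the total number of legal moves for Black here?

20

Black to move; king on c2.
In check: no.
Legal moves: Bb8, Bc7, Bh6, Bd6, Bg5, Be5+, Bg3, Be3, Bd2, Bc1, Ng4, Nf3, Nf1, Kd3, Kc3, Kb3, Kd2, Kd1, Kc1, h4.
Count: 20.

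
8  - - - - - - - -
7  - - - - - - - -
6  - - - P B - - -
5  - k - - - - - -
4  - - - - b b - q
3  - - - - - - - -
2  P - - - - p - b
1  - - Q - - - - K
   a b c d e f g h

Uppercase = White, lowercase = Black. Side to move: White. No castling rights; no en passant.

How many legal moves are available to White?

0

White to move; king on h1.
In check: yes, from the black bishop on e4.
Legal moves: none.
Count: 0.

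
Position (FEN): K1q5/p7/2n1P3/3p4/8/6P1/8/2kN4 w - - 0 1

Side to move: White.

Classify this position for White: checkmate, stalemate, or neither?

White to move; white king on a8.
In check: yes, from the black queen on c8.
King squares — a7: attacked by Nc6; b7: attacked by Qc8; b8: attacked by Nc6.
Legal moves for White: none.
In check with no legal moves → checkmate.

checkmate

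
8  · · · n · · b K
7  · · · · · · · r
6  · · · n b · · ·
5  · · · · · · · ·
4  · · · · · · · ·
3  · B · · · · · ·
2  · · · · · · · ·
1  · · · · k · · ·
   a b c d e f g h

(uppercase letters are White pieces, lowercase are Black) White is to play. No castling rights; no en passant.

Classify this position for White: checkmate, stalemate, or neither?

checkmate

White to move; white king on h8.
In check: yes, from the black rook on h7.
King squares — g7: attacked by Rh7; h7: attacked by Bg8; g8: attacked by Be6.
Legal moves for White: none.
In check with no legal moves → checkmate.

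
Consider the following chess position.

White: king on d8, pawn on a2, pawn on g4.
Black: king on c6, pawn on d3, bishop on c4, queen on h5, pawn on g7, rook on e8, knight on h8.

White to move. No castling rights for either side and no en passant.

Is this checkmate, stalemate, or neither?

checkmate

White to move; white king on d8.
In check: yes, from the black rook on e8.
King squares — c7: attacked by Kc6; d7: attacked by Kc6; e7: attacked by Re8; c8: attacked by Re8; e8: attacked by Qh5.
Legal moves for White: none.
In check with no legal moves → checkmate.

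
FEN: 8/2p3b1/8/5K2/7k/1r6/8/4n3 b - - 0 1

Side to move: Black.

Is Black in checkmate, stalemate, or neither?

Black to move; black king on h4.
In check: no.
Legal moves for Black include: Bh8, Bf8, Bh6, Bf6, Be5, Bd4, Bc3, Bb2, Ba1, Kh5, Kh3, Kg3, Rb8, Rb7, Rb6, Rb5+, Rb4, Rh3, ... (list truncated; more exist).
Black has legal moves and is not in check → neither.

neither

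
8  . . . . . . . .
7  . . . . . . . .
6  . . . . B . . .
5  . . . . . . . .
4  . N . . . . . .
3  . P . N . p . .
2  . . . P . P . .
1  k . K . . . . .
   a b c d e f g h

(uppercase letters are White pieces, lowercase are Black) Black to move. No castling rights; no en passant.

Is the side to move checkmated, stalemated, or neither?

stalemate

Black to move; black king on a1.
In check: no.
King squares — b1: attacked by Kc1; a2: attacked by Nb4; b2: attacked by Kc1.
Legal moves for Black: none.
Not in check and no legal moves → stalemate.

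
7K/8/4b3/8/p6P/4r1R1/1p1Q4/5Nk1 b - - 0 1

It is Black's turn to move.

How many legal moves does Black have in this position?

3

Black to move; king on g1.
In check: yes, from the white rook on g3.
Legal moves: Kh1, Kxf1, Rxg3.
Count: 3.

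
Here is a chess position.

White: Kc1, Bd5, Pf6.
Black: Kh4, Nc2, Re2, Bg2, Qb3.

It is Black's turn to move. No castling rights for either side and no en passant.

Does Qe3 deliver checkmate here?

After Qe3: white king on c1; in check: yes, from the black queen on e3.
White has 3 legal replies: Kb2, Kd1, Kb1.
In check but a legal move exists → not checkmate.

no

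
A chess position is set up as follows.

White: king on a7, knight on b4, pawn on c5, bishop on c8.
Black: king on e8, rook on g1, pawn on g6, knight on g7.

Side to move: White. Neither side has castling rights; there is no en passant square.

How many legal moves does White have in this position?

White to move; king on a7.
In check: no.
Legal moves: Bd7+, Bb7, Be6, Ba6, Bf5, Bg4, Bh3, Kb8, Ka8, Kb7, Kb6, Ka6, Nc6, Na6, Nd5, Nd3, Nc2, Na2, c6.
Count: 19.

19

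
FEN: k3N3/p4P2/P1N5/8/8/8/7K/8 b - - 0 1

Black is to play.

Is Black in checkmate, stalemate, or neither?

Black to move; black king on a8.
In check: no.
King squares — a7: own pawn; b7: attacked by Pa6; b8: attacked by Nc6.
Legal moves for Black: none.
Not in check and no legal moves → stalemate.

stalemate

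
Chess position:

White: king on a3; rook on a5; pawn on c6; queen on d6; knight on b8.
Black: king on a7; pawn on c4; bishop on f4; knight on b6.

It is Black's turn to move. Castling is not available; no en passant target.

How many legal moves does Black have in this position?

Black to move; king on a7.
In check: yes, from the white rook on a5.
Legal moves: none.
Count: 0.

0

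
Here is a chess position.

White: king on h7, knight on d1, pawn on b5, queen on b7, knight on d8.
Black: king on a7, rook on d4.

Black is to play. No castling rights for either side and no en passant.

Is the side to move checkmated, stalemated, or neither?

checkmate

Black to move; black king on a7.
In check: yes, from the white queen on b7.
King squares — a6: attacked by Pb5; b6: attacked by Qb7; b7: attacked by Nd8; a8: attacked by Qb7; b8: attacked by Qb7.
Legal moves for Black: none.
In check with no legal moves → checkmate.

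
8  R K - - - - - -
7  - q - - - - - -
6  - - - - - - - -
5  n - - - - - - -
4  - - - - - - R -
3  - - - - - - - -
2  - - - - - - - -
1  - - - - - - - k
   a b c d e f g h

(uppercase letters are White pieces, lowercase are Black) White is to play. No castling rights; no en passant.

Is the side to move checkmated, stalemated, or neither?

checkmate

White to move; white king on b8.
In check: yes, from the black queen on b7.
King squares — a7: attacked by Qb7; b7: attacked by Na5; c7: attacked by Qb7; a8: own rook; c8: attacked by Qb7.
Legal moves for White: none.
In check with no legal moves → checkmate.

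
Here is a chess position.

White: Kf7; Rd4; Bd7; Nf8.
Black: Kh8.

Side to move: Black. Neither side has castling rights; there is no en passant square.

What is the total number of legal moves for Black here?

Black to move; king on h8.
In check: no.
Legal moves: none.
Count: 0.

0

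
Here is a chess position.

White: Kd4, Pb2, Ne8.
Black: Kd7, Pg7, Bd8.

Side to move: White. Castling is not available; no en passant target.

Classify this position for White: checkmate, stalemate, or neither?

neither

White to move; white king on d4.
In check: no.
Legal moves for White: Nxg7, Nc7, Nf6+, Nd6, Ke5, Kd5, Kc5, Ke4, Kc4, Ke3, Kd3, Kc3, b3, b4.
White has 14 legal moves and is not in check → neither.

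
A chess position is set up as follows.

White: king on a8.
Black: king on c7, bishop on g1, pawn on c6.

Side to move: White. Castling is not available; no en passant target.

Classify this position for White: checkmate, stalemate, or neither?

White to move; white king on a8.
In check: no.
King squares — a7: attacked by Bg1; b7: attacked by Kc7; b8: attacked by Kc7.
Legal moves for White: none.
Not in check and no legal moves → stalemate.

stalemate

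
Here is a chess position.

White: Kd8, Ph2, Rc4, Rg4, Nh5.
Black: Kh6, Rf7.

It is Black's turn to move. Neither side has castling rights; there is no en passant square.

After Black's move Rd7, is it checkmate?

no

After Rd7: white king on d8; in check: yes, from the black rook on d7.
White has 3 legal replies: Ke8, Kc8, Kxd7.
In check but a legal move exists → not checkmate.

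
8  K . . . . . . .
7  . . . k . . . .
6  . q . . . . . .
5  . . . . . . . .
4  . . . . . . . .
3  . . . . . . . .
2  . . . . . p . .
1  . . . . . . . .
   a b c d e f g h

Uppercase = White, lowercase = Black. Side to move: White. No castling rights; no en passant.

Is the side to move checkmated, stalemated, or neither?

stalemate

White to move; white king on a8.
In check: no.
King squares — a7: attacked by Qb6; b7: attacked by Qb6; b8: attacked by Qb6.
Legal moves for White: none.
Not in check and no legal moves → stalemate.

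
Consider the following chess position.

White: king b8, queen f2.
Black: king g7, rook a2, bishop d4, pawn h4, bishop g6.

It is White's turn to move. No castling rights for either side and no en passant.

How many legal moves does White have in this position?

23

White to move; king on b8.
In check: no.
Legal moves: Kc8, Kc7, Kb7, Qf8+, Qf7+, Qf6+, Qf5, Qxh4, Qf4, Qxd4+, Qg3, Qf3, Qe3, Qh2, Qg2, Qe2, Qd2, Qc2, Qb2, Qxa2, Qg1, Qf1, Qe1.
Count: 23.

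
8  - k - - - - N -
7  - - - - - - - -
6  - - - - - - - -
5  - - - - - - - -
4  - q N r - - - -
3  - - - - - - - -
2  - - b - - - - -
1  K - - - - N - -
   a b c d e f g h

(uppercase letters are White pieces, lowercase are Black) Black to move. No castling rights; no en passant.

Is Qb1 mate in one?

yes

After Qb1: white king on a1; in check: yes, from the black queen on b1.
King squares — b1: attacked by Bc2; a2: attacked by Qb1; b2: attacked by Qb1.
White has no legal moves → checkmate.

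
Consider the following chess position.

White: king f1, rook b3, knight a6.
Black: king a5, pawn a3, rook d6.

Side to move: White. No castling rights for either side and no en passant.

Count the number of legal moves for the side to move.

White to move; king on f1.
In check: no.
Legal moves: Nb8, Nc7, Nc5, Nb4, Rb8, Rb7, Rb6, Rb5+, Rb4, Rh3, Rg3, Rf3, Re3, Rd3, Rc3, Rxa3+, Rb2, Rb1, Kg2, Kf2, Ke2, Kg1, Ke1.
Count: 23.

23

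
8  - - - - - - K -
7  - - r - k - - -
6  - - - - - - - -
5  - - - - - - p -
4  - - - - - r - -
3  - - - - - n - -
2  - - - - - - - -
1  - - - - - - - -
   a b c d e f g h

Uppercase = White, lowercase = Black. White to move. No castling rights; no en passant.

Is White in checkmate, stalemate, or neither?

White to move; white king on g8.
In check: no.
Legal moves for White: Kh8, Kh7, Kg7.
White has 3 legal moves and is not in check → neither.

neither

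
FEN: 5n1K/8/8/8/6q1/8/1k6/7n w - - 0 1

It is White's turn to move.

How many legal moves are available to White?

0

White to move; king on h8.
In check: no.
Legal moves: none.
Count: 0.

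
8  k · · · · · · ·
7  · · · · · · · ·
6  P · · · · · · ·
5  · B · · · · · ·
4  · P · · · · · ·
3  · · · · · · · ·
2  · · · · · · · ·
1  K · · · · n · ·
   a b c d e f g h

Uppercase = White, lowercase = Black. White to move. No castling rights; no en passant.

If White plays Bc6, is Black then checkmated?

no

After Bc6: black king on a8; in check: yes, from the white bishop on c6.
Black has 2 legal replies: Kb8, Ka7.
In check but a legal move exists → not checkmate.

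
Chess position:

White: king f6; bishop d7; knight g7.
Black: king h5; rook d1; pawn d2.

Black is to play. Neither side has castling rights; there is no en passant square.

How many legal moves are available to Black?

Black to move; king on h5.
In check: yes, from the white knight on g7.
Legal moves: Kh6, Kh4.
Count: 2.

2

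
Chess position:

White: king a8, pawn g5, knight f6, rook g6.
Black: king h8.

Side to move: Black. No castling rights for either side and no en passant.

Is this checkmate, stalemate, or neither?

stalemate

Black to move; black king on h8.
In check: no.
King squares — g7: attacked by Rg6; h7: attacked by Nf6; g8: attacked by Nf6.
Legal moves for Black: none.
Not in check and no legal moves → stalemate.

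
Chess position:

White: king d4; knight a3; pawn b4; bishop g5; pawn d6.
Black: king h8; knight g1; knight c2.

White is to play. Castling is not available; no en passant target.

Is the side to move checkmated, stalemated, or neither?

White to move; white king on d4.
In check: yes, from the black knight on c2.
King squares — c3: available; d3: available; e3: attacked by Nc2; c4: available; e4: available; c5: available; d5: available; e5: available.
Legal moves for White: Ke5, Kd5, Kc5, Ke4, Kc4, Kd3, Kc3, Nxc2.
White is in check but has 8 legal moves → neither.

neither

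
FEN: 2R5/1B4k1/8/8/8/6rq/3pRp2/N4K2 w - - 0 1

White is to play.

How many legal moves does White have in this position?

2

White to move; king on f1.
In check: yes, from the black queen on h3.
Legal moves: Kxf2, Bg2.
Count: 2.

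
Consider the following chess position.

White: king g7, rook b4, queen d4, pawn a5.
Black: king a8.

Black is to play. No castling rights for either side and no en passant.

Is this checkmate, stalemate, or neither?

Black to move; black king on a8.
In check: no.
King squares — a7: attacked by Qd4; b7: attacked by Rb4; b8: attacked by Rb4.
Legal moves for Black: none.
Not in check and no legal moves → stalemate.

stalemate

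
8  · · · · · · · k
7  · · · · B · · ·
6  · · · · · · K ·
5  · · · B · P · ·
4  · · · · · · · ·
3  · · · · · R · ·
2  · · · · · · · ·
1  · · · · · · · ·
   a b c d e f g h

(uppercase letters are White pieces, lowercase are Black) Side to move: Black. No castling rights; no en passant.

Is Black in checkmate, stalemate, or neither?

Black to move; black king on h8.
In check: no.
King squares — g7: attacked by Kg6; h7: attacked by Kg6; g8: attacked by Bd5.
Legal moves for Black: none.
Not in check and no legal moves → stalemate.

stalemate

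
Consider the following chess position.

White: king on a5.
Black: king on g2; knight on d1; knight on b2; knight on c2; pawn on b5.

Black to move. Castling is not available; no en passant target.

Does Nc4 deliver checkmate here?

no

After Nc4: white king on a5; in check: yes, from the black knight on c4.
White has 2 legal replies: Ka6, Kxb5.
In check but a legal move exists → not checkmate.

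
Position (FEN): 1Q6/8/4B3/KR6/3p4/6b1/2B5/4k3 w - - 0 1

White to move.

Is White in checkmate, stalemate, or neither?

White to move; white king on a5.
In check: no.
Legal moves for White include: Qh8, Qg8, Qf8, Qe8, Qd8, Qc8, Qa8, Qc7, Qb7, Qa7, Qd6, Qb6, Qe5+, Qf4, Qxg3+, Bg8, Bc8, Bf7, ... (list truncated; more exist).
White has legal moves and is not in check → neither.

neither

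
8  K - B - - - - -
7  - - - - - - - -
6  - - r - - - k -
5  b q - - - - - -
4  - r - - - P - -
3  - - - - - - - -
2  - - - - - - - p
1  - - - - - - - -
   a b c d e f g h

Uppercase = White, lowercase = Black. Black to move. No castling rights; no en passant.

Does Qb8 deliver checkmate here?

After Qb8: white king on a8; in check: yes, from the black queen on b8.
King squares — a7: attacked by Qb8; b7: attacked by Rb4; b8: attacked by Rb4.
White has no legal moves → checkmate.

yes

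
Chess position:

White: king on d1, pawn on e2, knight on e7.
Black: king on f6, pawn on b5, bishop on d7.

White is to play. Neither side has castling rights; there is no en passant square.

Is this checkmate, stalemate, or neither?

White to move; white king on d1.
In check: no.
Legal moves for White: Ng8+, Nc8, Ng6, Nc6, Nf5, Nd5+, Kd2, Kc2, Ke1, Kc1, e3, e4.
White has 12 legal moves and is not in check → neither.

neither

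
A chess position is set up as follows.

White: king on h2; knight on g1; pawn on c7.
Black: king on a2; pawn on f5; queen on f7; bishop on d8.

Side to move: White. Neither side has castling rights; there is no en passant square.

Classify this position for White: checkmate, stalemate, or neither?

neither

White to move; white king on h2.
In check: no.
Legal moves for White: Kh3, Kg3, Kg2, Kh1, Nh3, Nf3, Ne2, cxd8=Q, cxd8=R, cxd8=B, cxd8=N, c8=Q, c8=R, c8=B, c8=N.
White has 15 legal moves and is not in check → neither.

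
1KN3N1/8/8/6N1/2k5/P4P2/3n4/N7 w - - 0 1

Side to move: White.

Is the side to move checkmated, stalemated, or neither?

White to move; white king on b8.
In check: no.
Legal moves for White include: Nge7, Nh6, Nf6, Nce7, Na7, Nd6+, Nb6+, Ka8, Kc7, Kb7, Ka7, Nh7, Nf7, Ne6, Ne4, Nh3, Nb3, Nc2, ... (list truncated; more exist).
White has legal moves and is not in check → neither.

neither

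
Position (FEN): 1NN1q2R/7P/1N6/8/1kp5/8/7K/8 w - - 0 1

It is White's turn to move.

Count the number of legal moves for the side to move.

19

White to move; king on h2.
In check: no.
Legal moves: Rg8, Rf8, Rxe8, Ne7, Na7, Nd6, N8d7, Nc6+, Na6+, Na8, N6d7, Nd5+, Nxc4, Na4, Kh3, Kg3, Kg2, Kh1, Kg1.
Count: 19.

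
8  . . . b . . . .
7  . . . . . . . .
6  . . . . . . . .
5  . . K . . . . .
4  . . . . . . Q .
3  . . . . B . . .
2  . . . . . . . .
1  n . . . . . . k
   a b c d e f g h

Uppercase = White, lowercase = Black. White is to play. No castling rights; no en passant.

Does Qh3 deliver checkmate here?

yes

After Qh3: black king on h1; in check: yes, from the white queen on h3.
King squares — g1: attacked by Be3; g2: attacked by Qh3; h2: attacked by Qh3.
Black has no legal moves → checkmate.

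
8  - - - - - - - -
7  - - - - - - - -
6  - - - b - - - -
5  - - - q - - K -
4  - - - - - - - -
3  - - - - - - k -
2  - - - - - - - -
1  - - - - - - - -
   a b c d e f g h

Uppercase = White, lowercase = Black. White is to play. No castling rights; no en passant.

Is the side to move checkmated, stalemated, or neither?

neither

White to move; white king on g5.
In check: yes, from the black queen on d5.
King squares — f4: attacked by Kg3; g4: attacked by Kg3; h4: attacked by Kg3; f5: attacked by Qd5; h5: attacked by Qd5; f6: available; g6: available; h6: available.
Legal moves for White: Kh6, Kg6, Kf6.
White is in check but has 3 legal moves → neither.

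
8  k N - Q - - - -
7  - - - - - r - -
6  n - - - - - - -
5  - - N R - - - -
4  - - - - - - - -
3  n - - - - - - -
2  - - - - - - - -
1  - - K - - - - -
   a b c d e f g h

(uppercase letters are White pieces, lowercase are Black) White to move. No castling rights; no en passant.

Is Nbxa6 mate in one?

After Nbxa6: black king on a8; in check: yes, from the white queen on d8.
Black has 1 legal reply: Ka7.
In check but a legal move exists → not checkmate.

no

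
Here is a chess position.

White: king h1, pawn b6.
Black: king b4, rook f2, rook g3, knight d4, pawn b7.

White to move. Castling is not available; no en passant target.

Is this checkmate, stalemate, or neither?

stalemate

White to move; white king on h1.
In check: no.
King squares — g1: attacked by Rg3; g2: attacked by Rf2; h2: attacked by Rf2.
Legal moves for White: none.
Not in check and no legal moves → stalemate.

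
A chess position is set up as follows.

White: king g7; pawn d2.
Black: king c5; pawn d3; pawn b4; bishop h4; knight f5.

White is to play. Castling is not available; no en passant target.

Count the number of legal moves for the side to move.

White to move; king on g7.
In check: yes, from the black knight on f5.
Legal moves: Kh8, Kg8, Kf8, Kh7, Kf7, Kg6.
Count: 6.

6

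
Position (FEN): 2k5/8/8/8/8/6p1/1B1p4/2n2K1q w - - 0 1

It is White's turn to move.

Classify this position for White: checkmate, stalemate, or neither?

checkmate

White to move; white king on f1.
In check: yes, from the black queen on h1.
King squares — e1: attacked by Qh1; g1: attacked by Qh1; e2: attacked by Nc1; f2: attacked by Pg3; g2: attacked by Qh1.
Legal moves for White: none.
In check with no legal moves → checkmate.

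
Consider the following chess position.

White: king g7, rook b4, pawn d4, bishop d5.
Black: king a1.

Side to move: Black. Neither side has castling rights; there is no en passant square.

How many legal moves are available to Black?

Black to move; king on a1.
In check: no.
Legal moves: none.
Count: 0.

0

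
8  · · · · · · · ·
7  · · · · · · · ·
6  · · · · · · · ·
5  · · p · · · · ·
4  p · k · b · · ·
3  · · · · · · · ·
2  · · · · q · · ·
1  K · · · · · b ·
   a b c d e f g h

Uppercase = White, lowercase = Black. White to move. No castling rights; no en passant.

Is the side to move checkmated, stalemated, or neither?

stalemate

White to move; white king on a1.
In check: no.
King squares — b1: attacked by Be4; a2: attacked by Qe2; b2: attacked by Qe2.
Legal moves for White: none.
Not in check and no legal moves → stalemate.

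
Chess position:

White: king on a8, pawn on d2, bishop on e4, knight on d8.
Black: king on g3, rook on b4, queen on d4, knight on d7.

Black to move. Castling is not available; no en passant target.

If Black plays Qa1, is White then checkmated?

After Qa1: white king on a8; in check: yes, from the black queen on a1.
King squares — a7: attacked by Qa1; b7: attacked by Rb4; b8: attacked by Rb4.
White has no legal moves → checkmate.

yes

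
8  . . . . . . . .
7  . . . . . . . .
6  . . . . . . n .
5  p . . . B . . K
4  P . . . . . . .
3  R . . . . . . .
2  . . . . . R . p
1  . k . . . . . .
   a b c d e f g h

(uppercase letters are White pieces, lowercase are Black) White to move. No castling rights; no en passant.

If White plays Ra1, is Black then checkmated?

yes

After Ra1: black king on b1; in check: yes, from the white rook on a1.
King squares — a1: attacked by Be5; c1: attacked by Ra1; a2: attacked by Ra1; b2: attacked by Rf2; c2: attacked by Rf2.
Black has no legal moves → checkmate.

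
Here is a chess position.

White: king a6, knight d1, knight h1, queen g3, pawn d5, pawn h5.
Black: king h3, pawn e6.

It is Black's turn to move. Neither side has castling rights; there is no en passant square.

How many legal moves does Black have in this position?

Black to move; king on h3.
In check: yes, from the white queen on g3.
Legal moves: none.
Count: 0.

0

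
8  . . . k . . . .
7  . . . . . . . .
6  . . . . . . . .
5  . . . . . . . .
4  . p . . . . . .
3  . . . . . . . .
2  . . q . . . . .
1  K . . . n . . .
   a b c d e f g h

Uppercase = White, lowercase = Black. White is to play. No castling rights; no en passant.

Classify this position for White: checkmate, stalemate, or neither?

White to move; white king on a1.
In check: no.
King squares — b1: attacked by Qc2; a2: attacked by Qc2; b2: attacked by Qc2.
Legal moves for White: none.
Not in check and no legal moves → stalemate.

stalemate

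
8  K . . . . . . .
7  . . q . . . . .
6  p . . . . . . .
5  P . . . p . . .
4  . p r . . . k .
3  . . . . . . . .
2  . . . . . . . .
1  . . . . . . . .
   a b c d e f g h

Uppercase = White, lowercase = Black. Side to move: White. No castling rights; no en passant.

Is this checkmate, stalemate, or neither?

stalemate

White to move; white king on a8.
In check: no.
King squares — a7: attacked by Qc7; b7: attacked by Qc7; b8: attacked by Qc7.
Legal moves for White: none.
Not in check and no legal moves → stalemate.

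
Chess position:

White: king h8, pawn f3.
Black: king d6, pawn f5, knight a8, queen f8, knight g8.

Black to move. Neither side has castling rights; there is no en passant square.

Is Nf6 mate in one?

yes

After Nf6: white king on h8; in check: yes, from the black queen on f8.
King squares — g7: attacked by Qf8; h7: attacked by Nf6; g8: attacked by Nf6.
White has no legal moves → checkmate.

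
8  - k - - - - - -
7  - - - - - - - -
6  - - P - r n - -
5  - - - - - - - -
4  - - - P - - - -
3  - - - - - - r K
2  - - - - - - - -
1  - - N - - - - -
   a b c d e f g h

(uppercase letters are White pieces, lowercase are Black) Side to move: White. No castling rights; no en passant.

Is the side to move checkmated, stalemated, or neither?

neither

White to move; white king on h3.
In check: yes, from the black rook on g3.
King squares — g2: attacked by Rg3; h2: available; g3: available; g4: attacked by Rg3; h4: available.
Legal moves for White: Kh4, Kxg3, Kh2.
White is in check but has 3 legal moves → neither.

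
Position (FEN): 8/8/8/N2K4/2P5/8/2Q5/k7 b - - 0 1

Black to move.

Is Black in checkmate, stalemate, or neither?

Black to move; black king on a1.
In check: no.
King squares — b1: attacked by Qc2; a2: attacked by Qc2; b2: attacked by Qc2.
Legal moves for Black: none.
Not in check and no legal moves → stalemate.

stalemate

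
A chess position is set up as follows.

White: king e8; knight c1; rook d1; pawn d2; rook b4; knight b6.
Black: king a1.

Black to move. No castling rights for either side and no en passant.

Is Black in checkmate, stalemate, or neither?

stalemate

Black to move; black king on a1.
In check: no.
King squares — b1: attacked by Rb4; a2: attacked by Nc1; b2: attacked by Rb4.
Legal moves for Black: none.
Not in check and no legal moves → stalemate.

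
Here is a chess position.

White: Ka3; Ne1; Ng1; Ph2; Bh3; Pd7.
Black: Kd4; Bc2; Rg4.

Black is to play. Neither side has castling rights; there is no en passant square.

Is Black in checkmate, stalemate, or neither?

Black to move; black king on d4.
In check: no.
Legal moves for Black include: Rg8, Rg7, Rg6, Rg5, Rh4, Rf4, Re4, Rg3+, Rg2, Rxg1, Ke5, Kd5, Kc5, Ke4, Kc4, Ke3, Kc3, Bh7, ... (list truncated; more exist).
Black has legal moves and is not in check → neither.

neither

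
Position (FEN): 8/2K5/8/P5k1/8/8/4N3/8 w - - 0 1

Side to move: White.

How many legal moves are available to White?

15

White to move; king on c7.
In check: no.
Legal moves: Kd8, Kc8, Kb8, Kd7, Kb7, Kd6, Kc6, Kb6, Nf4, Nd4, Ng3, Nc3, Ng1, Nc1, a6.
Count: 15.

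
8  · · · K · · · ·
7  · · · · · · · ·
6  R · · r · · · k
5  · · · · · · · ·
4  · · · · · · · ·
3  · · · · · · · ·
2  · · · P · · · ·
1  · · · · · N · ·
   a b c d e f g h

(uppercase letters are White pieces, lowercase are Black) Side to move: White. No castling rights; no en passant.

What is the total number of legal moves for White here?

White to move; king on d8.
In check: yes, from the black rook on d6.
Legal moves: Ke8, Kc8, Ke7, Kc7, Rxd6+.
Count: 5.

5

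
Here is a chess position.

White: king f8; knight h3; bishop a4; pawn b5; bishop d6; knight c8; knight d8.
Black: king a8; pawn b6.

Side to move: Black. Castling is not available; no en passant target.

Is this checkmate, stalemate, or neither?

stalemate

Black to move; black king on a8.
In check: no.
King squares — a7: attacked by Nc8; b7: attacked by Nd8; b8: attacked by Bd6.
Legal moves for Black: none.
Not in check and no legal moves → stalemate.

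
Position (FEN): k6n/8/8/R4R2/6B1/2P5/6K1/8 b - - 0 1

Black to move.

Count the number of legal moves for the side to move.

2

Black to move; king on a8.
In check: yes, from the white rook on a5.
Legal moves: Kb8, Kb7.
Count: 2.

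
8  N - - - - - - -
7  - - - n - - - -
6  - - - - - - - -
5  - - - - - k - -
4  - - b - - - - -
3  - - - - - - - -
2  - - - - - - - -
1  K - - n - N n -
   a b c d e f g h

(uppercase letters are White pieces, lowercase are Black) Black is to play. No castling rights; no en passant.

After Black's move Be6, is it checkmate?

no

After Be6: white king on a1; in check: no.
White is not in check, so this cannot be checkmate.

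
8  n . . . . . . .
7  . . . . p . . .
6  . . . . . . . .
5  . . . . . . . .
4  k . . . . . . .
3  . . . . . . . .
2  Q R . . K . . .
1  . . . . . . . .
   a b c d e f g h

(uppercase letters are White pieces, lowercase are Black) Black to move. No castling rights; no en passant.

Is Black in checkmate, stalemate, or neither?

checkmate

Black to move; black king on a4.
In check: yes, from the white queen on a2.
King squares — a3: attacked by Qa2; b3: attacked by Qa2; b4: attacked by Rb2; a5: attacked by Qa2; b5: attacked by Rb2.
Legal moves for Black: none.
In check with no legal moves → checkmate.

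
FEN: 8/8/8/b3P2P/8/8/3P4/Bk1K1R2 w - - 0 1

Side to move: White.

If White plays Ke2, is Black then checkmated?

After Ke2: black king on b1; in check: yes, from the white rook on f1.
Black has 2 legal replies: Kc2, Ka2.
In check but a legal move exists → not checkmate.

no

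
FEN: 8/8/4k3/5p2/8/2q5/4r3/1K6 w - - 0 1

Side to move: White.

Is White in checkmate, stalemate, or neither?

White to move; white king on b1.
In check: no.
King squares — a1: attacked by Qc3; c1: attacked by Qc3; a2: attacked by Re2; b2: attacked by Re2; c2: attacked by Re2.
Legal moves for White: none.
Not in check and no legal moves → stalemate.

stalemate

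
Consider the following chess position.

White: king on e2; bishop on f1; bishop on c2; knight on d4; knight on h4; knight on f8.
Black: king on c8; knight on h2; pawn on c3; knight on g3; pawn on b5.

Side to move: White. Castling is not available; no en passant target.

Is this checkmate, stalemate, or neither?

White to move; white king on e2.
In check: yes, from the black knight on g3.
Legal moves for White: Ke3, Kd3, Kf2, Ke1, Kd1.
White is in check but has 5 legal moves → neither.

neither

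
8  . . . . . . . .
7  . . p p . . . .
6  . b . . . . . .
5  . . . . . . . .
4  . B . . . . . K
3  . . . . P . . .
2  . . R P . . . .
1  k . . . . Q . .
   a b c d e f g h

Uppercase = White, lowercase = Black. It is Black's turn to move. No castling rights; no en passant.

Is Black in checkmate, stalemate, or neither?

Black to move; black king on a1.
In check: yes, from the white queen on f1.
King squares — b1: attacked by Qf1; a2: attacked by Rc2; b2: attacked by Rc2.
Legal moves for Black: none.
In check with no legal moves → checkmate.

checkmate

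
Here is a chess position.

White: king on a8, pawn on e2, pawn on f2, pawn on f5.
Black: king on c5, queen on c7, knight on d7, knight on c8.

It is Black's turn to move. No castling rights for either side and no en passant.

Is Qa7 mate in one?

After Qa7: white king on a8; in check: yes, from the black queen on a7.
King squares — a7: attacked by Nc8; b7: attacked by Qa7; b8: attacked by Qa7.
White has no legal moves → checkmate.

yes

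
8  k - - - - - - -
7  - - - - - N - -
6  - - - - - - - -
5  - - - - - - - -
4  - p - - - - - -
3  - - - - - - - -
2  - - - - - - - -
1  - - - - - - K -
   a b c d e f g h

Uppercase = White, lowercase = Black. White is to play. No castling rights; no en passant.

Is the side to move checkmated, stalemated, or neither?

White to move; white king on g1.
In check: no.
Legal moves for White: Nh8, Nd8, Nh6, Nd6, Ng5, Ne5, Kh2, Kg2, Kf2, Kh1, Kf1.
White has 11 legal moves and is not in check → neither.

neither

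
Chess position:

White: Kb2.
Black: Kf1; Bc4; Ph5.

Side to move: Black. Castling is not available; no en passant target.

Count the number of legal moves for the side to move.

Black to move; king on f1.
In check: no.
Legal moves: Bg8, Bf7, Be6, Ba6, Bd5, Bb5, Bd3, Bb3, Be2, Ba2, Kg2, Kf2, Ke2, Kg1, Ke1, h4.
Count: 16.

16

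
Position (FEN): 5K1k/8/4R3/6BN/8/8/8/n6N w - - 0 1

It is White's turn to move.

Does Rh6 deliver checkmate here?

After Rh6: black king on h8; in check: yes, from the white rook on h6.
King squares — g7: attacked by Nh5; h7: attacked by Rh6; g8: attacked by Kf8.
Black has no legal moves → checkmate.

yes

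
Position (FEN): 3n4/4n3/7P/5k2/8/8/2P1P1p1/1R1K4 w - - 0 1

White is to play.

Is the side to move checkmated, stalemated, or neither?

White to move; white king on d1.
In check: no.
Legal moves for White: Kd2, Ke1, Kc1, Rb8, Rb7, Rb6, Rb5+, Rb4, Rb3, Rb2, Rc1, Ra1, h7, e3, c3, e4+, c4.
White has 17 legal moves and is not in check → neither.

neither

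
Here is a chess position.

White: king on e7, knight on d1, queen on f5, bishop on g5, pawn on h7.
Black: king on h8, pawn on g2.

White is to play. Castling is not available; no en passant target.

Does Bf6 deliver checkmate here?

yes

After Bf6: black king on h8; in check: yes, from the white bishop on f6.
King squares — g7: attacked by Bf6; h7: attacked by Qf5; g8: attacked by Ph7.
Black has no legal moves → checkmate.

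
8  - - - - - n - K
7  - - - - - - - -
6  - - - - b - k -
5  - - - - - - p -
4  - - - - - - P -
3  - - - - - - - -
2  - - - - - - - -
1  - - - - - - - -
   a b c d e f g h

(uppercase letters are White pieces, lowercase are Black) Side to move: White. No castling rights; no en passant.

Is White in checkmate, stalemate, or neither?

White to move; white king on h8.
In check: no.
King squares — g7: attacked by Kg6; h7: attacked by Kg6; g8: attacked by Be6.
Legal moves for White: none.
Not in check and no legal moves → stalemate.

stalemate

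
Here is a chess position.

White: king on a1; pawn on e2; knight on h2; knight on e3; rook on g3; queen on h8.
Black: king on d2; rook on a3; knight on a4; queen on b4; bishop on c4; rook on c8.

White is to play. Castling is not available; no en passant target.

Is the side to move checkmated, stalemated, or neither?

White to move; white king on a1.
In check: yes, from the black rook on a3.
King squares — b1: attacked by Qb4; a2: attacked by Ra3; b2: attacked by Na4.
Legal moves for White: none.
In check with no legal moves → checkmate.

checkmate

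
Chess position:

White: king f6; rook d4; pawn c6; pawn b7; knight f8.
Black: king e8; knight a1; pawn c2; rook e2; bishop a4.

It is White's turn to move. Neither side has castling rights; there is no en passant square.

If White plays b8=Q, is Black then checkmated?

After b8=Q: black king on e8; in check: yes, from the white queen on b8.
King squares — d7: attacked by Rd4; e7: attacked by Kf6; f7: attacked by Kf6; d8: attacked by Rd4; f8: attacked by Qb8.
Black has no legal moves → checkmate.

yes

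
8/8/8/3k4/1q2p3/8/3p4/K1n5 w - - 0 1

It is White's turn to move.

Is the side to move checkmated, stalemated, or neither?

White to move; white king on a1.
In check: no.
King squares — b1: attacked by Qb4; a2: attacked by Nc1; b2: attacked by Qb4.
Legal moves for White: none.
Not in check and no legal moves → stalemate.

stalemate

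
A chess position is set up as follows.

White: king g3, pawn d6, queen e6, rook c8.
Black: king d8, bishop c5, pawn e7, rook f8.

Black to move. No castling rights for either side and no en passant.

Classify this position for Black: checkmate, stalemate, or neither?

Black to move; black king on d8.
In check: yes, from the white rook on c8.
King squares — c7: attacked by Pd6; d7: attacked by Qe6; e7: own pawn; c8: attacked by Qe6; e8: attacked by Rc8.
Legal moves for Black: none.
In check with no legal moves → checkmate.

checkmate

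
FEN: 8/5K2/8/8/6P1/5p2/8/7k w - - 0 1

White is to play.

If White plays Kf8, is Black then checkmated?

After Kf8: black king on h1; in check: no.
Black is not in check, so this cannot be checkmate.

no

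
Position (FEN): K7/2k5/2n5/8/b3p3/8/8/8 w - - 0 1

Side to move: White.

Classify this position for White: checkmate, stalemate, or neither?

stalemate

White to move; white king on a8.
In check: no.
King squares — a7: attacked by Nc6; b7: attacked by Kc7; b8: attacked by Nc6.
Legal moves for White: none.
Not in check and no legal moves → stalemate.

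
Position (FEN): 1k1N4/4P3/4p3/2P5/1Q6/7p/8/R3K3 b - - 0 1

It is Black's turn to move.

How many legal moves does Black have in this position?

Black to move; king on b8.
In check: yes, from the white queen on b4.
Legal moves: Kc8, Kc7.
Count: 2.

2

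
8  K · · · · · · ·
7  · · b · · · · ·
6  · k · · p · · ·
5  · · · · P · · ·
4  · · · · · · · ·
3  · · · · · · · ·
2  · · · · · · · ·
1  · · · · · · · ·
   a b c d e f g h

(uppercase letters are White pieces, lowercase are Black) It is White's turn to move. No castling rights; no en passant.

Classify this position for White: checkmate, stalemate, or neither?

stalemate

White to move; white king on a8.
In check: no.
King squares — a7: attacked by Kb6; b7: attacked by Kb6; b8: attacked by Bc7.
Legal moves for White: none.
Not in check and no legal moves → stalemate.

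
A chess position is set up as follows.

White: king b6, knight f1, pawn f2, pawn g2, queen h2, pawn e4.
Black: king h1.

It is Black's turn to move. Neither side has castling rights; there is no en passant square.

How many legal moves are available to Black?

0

Black to move; king on h1.
In check: yes, from the white queen on h2.
Legal moves: none.
Count: 0.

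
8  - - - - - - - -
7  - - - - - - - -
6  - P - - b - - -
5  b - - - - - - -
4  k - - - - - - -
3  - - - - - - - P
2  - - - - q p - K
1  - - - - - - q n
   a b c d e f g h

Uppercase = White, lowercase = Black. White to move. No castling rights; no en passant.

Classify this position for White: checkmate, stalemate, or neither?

White to move; white king on h2.
In check: yes, from the black queen on g1.
King squares — g1: attacked by Pf2; h1: attacked by Qg1; g2: attacked by Qg1; g3: attacked by Qg1; h3: own pawn.
Legal moves for White: none.
In check with no legal moves → checkmate.

checkmate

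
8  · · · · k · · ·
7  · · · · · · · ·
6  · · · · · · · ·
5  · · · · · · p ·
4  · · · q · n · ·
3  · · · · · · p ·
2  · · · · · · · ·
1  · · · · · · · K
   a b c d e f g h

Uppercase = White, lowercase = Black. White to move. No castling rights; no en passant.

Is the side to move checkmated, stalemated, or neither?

White to move; white king on h1.
In check: no.
King squares — g1: attacked by Qd4; g2: attacked by Nf4; h2: attacked by Pg3.
Legal moves for White: none.
Not in check and no legal moves → stalemate.

stalemate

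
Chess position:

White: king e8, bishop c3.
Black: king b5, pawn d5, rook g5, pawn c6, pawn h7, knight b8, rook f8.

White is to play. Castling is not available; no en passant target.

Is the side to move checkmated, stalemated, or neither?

neither

White to move; white king on e8.
In check: yes, from the black rook on f8.
Legal moves for White: Kxf8, Ke7.
White is in check but has 2 legal moves → neither.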